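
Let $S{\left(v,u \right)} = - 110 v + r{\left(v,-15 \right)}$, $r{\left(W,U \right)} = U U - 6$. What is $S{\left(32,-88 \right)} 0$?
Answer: $0$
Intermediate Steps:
$r{\left(W,U \right)} = -6 + U^{2}$ ($r{\left(W,U \right)} = U^{2} - 6 = -6 + U^{2}$)
$S{\left(v,u \right)} = 219 - 110 v$ ($S{\left(v,u \right)} = - 110 v - \left(6 - \left(-15\right)^{2}\right) = - 110 v + \left(-6 + 225\right) = - 110 v + 219 = 219 - 110 v$)
$S{\left(32,-88 \right)} 0 = \left(219 - 3520\right) 0 = \left(-3301\right) 0 = 0$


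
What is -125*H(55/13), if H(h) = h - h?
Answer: 0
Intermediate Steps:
H(h) = 0
-125*H(55/13) = -125*0 = 0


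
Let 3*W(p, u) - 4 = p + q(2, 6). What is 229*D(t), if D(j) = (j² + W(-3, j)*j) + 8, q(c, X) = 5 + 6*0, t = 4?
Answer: 7328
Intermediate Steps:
q(c, X) = 5 (q(c, X) = 5 + 0 = 5)
W(p, u) = 3 + p/3 (W(p, u) = 4/3 + (p + 5)/3 = 4/3 + (5 + p)/3 = 4/3 + (5/3 + p/3) = 3 + p/3)
D(j) = 8 + j² + 2*j (D(j) = (j² + (3 + (⅓)*(-3))*j) + 8 = (j² + (3 - 1)*j) + 8 = (j² + 2*j) + 8 = 8 + j² + 2*j)
229*D(t) = 229*(8 + 4² + 2*4) = 229*(8 + 16 + 8) = 229*32 = 7328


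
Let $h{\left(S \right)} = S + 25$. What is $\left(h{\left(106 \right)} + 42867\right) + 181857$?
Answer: $224855$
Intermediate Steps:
$h{\left(S \right)} = 25 + S$
$\left(h{\left(106 \right)} + 42867\right) + 181857 = \left(\left(25 + 106\right) + 42867\right) + 181857 = \left(131 + 42867\right) + 181857 = 42998 + 181857 = 224855$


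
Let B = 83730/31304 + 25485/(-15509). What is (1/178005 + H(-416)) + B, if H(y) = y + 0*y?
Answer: -1379296425759019/3323858172180 ≈ -414.97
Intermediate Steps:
H(y) = y (H(y) = y + 0 = y)
B = 19261005/18672836 (B = 83730*(1/31304) + 25485*(-1/15509) = 41865/15652 - 25485/15509 = 19261005/18672836 ≈ 1.0315)
(1/178005 + H(-416)) + B = (1/178005 - 416) + 19261005/18672836 = -74050079/178005 + 19261005/18672836 = -1379296425759019/3323858172180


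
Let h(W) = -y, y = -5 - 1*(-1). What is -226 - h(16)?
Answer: -230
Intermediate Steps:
y = -4 (y = -5 + 1 = -4)
h(W) = 4 (h(W) = -1*(-4) = 4)
-226 - h(16) = -226 - 1*4 = -226 - 4 = -230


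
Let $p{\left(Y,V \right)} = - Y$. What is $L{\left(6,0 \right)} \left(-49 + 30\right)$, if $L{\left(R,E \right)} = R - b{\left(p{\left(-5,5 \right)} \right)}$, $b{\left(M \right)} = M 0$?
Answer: $-114$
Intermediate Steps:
$b{\left(M \right)} = 0$
$L{\left(R,E \right)} = R$ ($L{\left(R,E \right)} = R - 0 = R + 0 = R$)
$L{\left(6,0 \right)} \left(-49 + 30\right) = 6 \left(-49 + 30\right) = 6 \left(-19\right) = -114$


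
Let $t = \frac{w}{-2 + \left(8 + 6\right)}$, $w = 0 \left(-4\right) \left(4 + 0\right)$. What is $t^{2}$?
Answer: $0$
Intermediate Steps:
$w = 0$ ($w = 0 \cdot 4 = 0$)
$t = 0$ ($t = \frac{1}{-2 + \left(8 + 6\right)} 0 = \frac{1}{-2 + 14} \cdot 0 = \frac{1}{12} \cdot 0 = 0$)
$t^{2} = 0^{2} = 0$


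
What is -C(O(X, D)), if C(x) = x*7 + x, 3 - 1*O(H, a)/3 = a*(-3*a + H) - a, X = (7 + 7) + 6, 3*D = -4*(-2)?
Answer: 632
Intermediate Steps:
D = 8/3 (D = (-4*(-2))/3 = (⅓)*8 = 8/3 ≈ 2.6667)
X = 20 (X = 14 + 6 = 20)
O(H, a) = 9 + 3*a - 3*a*(H - 3*a) (O(H, a) = 9 - 3*(a*(-3*a + H) - a) = 9 - 3*(a*(H - 3*a) - a) = 9 - 3*(-a + a*(H - 3*a)) = 9 + (3*a - 3*a*(H - 3*a)) = 9 + 3*a - 3*a*(H - 3*a))
C(x) = 8*x (C(x) = 7*x + x = 8*x)
-C(O(X, D)) = -8*(9 + 3*(8/3) + 9*(8/3)² - 3*20*8/3) = -8*(9 + 8 + 9*(64/9) - 160) = -8*(9 + 8 + 64 - 160) = -8*(-79) = -1*(-632) = 632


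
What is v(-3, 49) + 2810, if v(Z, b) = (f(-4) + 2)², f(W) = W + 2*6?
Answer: 2910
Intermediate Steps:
f(W) = 12 + W (f(W) = W + 12 = 12 + W)
v(Z, b) = 100 (v(Z, b) = ((12 - 4) + 2)² = (8 + 2)² = 10² = 100)
v(-3, 49) + 2810 = 100 + 2810 = 2910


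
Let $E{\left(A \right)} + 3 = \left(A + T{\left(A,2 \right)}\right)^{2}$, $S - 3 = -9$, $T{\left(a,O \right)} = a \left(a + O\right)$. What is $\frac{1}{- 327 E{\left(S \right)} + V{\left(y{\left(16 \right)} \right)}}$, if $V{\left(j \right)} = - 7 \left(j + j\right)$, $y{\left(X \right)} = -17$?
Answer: $- \frac{1}{104729} \approx -9.5485 \cdot 10^{-6}$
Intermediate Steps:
$T{\left(a,O \right)} = a \left(O + a\right)$
$S = -6$ ($S = 3 - 9 = -6$)
$V{\left(j \right)} = - 14 j$ ($V{\left(j \right)} = - 7 \cdot 2 j = - 14 j$)
$E{\left(A \right)} = -3 + \left(A + A \left(2 + A\right)\right)^{2}$
$\frac{1}{- 327 E{\left(S \right)} + V{\left(y{\left(16 \right)} \right)}} = \frac{1}{- 327 \left(-3 + \left(-6\right)^{2} \left(3 - 6\right)^{2}\right) - -238} = \frac{1}{- 327 \left(-3 + 36 \left(-3\right)^{2}\right) + 238} = \frac{1}{- 327 \left(-3 + 36 \cdot 9\right) + 238} = \frac{1}{- 327 \left(-3 + 324\right) + 238} = \frac{1}{\left(-327\right) 321 + 238} = \frac{1}{-104967 + 238} = \frac{1}{-104729} = - \frac{1}{104729}$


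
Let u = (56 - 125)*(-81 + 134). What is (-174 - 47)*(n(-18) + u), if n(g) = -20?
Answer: 812617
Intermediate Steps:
u = -3657 (u = -69*53 = -3657)
(-174 - 47)*(n(-18) + u) = (-174 - 47)*(-20 - 3657) = -221*(-3677) = 812617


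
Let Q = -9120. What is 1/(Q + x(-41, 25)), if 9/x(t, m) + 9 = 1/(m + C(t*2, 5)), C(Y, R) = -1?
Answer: -215/1961016 ≈ -0.00010964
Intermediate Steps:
x(t, m) = 9/(-9 + 1/(-1 + m)) (x(t, m) = 9/(-9 + 1/(m - 1)) = 9/(-9 + 1/(-1 + m)))
1/(Q + x(-41, 25)) = 1/(-9120 + 9*(1 - 1*25)/(-10 + 9*25)) = 1/(-9120 + 9*(1 - 25)/(-10 + 225)) = 1/(-9120 + 9*(-24)/215) = 1/(-9120 + 9*(1/215)*(-24)) = 1/(-9120 - 216/215) = 1/(-1961016/215) = -215/1961016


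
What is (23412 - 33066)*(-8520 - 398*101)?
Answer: 470323572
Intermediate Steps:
(23412 - 33066)*(-8520 - 398*101) = -9654*(-8520 - 40198) = -9654*(-48718) = 470323572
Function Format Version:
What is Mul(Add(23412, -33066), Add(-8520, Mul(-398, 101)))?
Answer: 470323572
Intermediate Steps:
Mul(Add(23412, -33066), Add(-8520, Mul(-398, 101))) = Mul(-9654, Add(-8520, -40198)) = Mul(-9654, -48718) = 470323572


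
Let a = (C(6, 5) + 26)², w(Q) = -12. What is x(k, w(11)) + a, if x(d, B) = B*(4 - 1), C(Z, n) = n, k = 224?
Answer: 925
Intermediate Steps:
x(d, B) = 3*B (x(d, B) = B*3 = 3*B)
a = 961 (a = (5 + 26)² = 31² = 961)
x(k, w(11)) + a = 3*(-12) + 961 = -36 + 961 = 925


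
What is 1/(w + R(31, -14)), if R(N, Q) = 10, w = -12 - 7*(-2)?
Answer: 1/12 ≈ 0.083333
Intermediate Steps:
w = 2 (w = -12 + 14 = 2)
1/(w + R(31, -14)) = 1/(2 + 10) = 1/12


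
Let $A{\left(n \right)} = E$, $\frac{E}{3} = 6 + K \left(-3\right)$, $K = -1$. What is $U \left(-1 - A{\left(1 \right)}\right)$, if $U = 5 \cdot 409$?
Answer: $-57260$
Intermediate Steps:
$E = 27$ ($E = 3 \left(6 - -3\right) = 3 \left(6 + 3\right) = 3 \cdot 9 = 27$)
$A{\left(n \right)} = 27$
$U = 2045$
$U \left(-1 - A{\left(1 \right)}\right) = 2045 \left(-1 - 27\right) = 2045 \left(-28\right) = -57260$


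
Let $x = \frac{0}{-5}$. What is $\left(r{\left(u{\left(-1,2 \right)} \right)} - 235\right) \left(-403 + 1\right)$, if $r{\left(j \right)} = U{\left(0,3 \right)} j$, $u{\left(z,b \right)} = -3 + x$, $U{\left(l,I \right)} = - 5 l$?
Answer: $94470$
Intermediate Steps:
$x = 0$ ($x = 0 \left(- \frac{1}{5}\right) = 0$)
$u{\left(z,b \right)} = -3$ ($u{\left(z,b \right)} = -3 + 0 = -3$)
$r{\left(j \right)} = 0$ ($r{\left(j \right)} = \left(-5\right) 0 j = 0 j = 0$)
$\left(r{\left(u{\left(-1,2 \right)} \right)} - 235\right) \left(-403 + 1\right) = \left(0 - 235\right) \left(-403 + 1\right) = \left(-235\right) \left(-402\right) = 94470$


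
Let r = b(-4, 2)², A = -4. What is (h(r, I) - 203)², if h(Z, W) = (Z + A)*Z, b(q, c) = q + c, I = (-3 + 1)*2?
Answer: 41209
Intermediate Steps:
I = -4 (I = -2*2 = -4)
b(q, c) = c + q
r = 4 (r = (2 - 4)² = (-2)² = 4)
h(Z, W) = Z*(-4 + Z) (h(Z, W) = (Z - 4)*Z = (-4 + Z)*Z = Z*(-4 + Z))
(h(r, I) - 203)² = (4*(-4 + 4) - 203)² = (4*0 - 203)² = (0 - 203)² = (-203)² = 41209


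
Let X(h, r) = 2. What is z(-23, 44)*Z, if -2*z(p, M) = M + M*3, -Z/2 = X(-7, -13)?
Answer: 352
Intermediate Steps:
Z = -4 (Z = -2*2 = -4)
z(p, M) = -2*M (z(p, M) = -(M + M*3)/2 = -(M + 3*M)/2 = -2*M)
z(-23, 44)*Z = -2*44*(-4) = -88*(-4) = 352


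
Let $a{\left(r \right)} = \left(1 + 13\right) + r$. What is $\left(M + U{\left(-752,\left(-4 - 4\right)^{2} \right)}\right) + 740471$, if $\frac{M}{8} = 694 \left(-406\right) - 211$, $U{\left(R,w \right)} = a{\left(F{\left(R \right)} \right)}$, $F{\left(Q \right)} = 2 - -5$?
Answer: $-1515308$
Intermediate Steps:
$F{\left(Q \right)} = 7$ ($F{\left(Q \right)} = 2 + 5 = 7$)
$a{\left(r \right)} = 14 + r$
$U{\left(R,w \right)} = 21$ ($U{\left(R,w \right)} = 14 + 7 = 21$)
$M = -2255800$ ($M = 8 \left(694 \left(-406\right) - 211\right) = 8 \left(-281764 - 211\right) = 8 \left(-281975\right) = -2255800$)
$\left(M + U{\left(-752,\left(-4 - 4\right)^{2} \right)}\right) + 740471 = \left(-2255800 + 21\right) + 740471 = -2255779 + 740471 = -1515308$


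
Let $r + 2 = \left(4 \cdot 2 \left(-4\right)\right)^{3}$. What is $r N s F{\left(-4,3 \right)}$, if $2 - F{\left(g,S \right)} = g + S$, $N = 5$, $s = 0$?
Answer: $0$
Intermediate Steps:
$F{\left(g,S \right)} = 2 - S - g$ ($F{\left(g,S \right)} = 2 - \left(g + S\right) = 2 - \left(S + g\right) = 2 - S - g$)
$r = -32770$ ($r = -2 + \left(4 \cdot 2 \left(-4\right)\right)^{3} = -2 + \left(8 \left(-4\right)\right)^{3} = -2 + \left(-32\right)^{3} = -2 - 32768 = -32770$)
$r N s F{\left(-4,3 \right)} = - 32770 \cdot 5 \cdot 0 \left(2 - 3 - -4\right) = - 32770 \cdot 0 \left(2 - 3 + 4\right) = - 32770 \cdot 0 \cdot 3 = \left(-32770\right) 0 = 0$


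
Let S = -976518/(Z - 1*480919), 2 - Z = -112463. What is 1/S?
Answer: 61409/162753 ≈ 0.37731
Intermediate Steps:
Z = 112465 (Z = 2 - 1*(-112463) = 2 + 112463 = 112465)
S = 162753/61409 (S = -976518/(112465 - 1*480919) = -976518/(112465 - 480919) = -976518/(-368454) = -976518*(-1/368454) = 162753/61409 ≈ 2.6503)
1/S = 1/(162753/61409) = 61409/162753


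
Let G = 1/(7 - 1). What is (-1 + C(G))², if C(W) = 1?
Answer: 0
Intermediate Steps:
G = ⅙ (G = 1/6 = ⅙ ≈ 0.16667)
(-1 + C(G))² = (-1 + 1)² = 0² = 0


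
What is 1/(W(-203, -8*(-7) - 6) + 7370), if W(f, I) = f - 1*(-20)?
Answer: 1/7187 ≈ 0.00013914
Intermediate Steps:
W(f, I) = 20 + f (W(f, I) = f + 20 = 20 + f)
1/(W(-203, -8*(-7) - 6) + 7370) = 1/((20 - 203) + 7370) = 1/(-183 + 7370) = 1/7187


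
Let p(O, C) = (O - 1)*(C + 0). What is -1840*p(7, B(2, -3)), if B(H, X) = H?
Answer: -22080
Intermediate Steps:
p(O, C) = C*(-1 + O) (p(O, C) = (-1 + O)*C = C*(-1 + O))
-1840*p(7, B(2, -3)) = -3680*(-1 + 7) = -3680*6 = -1840*12 = -22080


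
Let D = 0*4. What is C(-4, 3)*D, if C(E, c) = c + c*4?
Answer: 0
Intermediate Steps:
C(E, c) = 5*c (C(E, c) = c + 4*c = 5*c)
D = 0
C(-4, 3)*D = (5*3)*0 = 15*0 = 0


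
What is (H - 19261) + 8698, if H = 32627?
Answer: 22064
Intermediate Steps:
(H - 19261) + 8698 = (32627 - 19261) + 8698 = 13366 + 8698 = 22064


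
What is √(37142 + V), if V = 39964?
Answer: √77106 ≈ 277.68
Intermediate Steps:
√(37142 + V) = √(37142 + 39964) = √77106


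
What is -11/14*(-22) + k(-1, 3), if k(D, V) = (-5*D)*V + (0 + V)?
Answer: 247/7 ≈ 35.286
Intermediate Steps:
k(D, V) = V - 5*D*V (k(D, V) = -5*D*V + V = V - 5*D*V)
-11/14*(-22) + k(-1, 3) = -11/14*(-22) + 3*(1 - 5*(-1)) = -11*1/14*(-22) + 3*(1 + 5) = -11/14*(-22) + 3*6 = 121/7 + 18 = 247/7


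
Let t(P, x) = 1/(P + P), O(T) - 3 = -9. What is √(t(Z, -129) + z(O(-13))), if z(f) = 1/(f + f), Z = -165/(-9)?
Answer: I*√6105/330 ≈ 0.23677*I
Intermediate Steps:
O(T) = -6 (O(T) = 3 - 9 = -6)
Z = 55/3 (Z = -165*(-1)/9 = -1*(-55/3) = 55/3 ≈ 18.333)
t(P, x) = 1/(2*P)
z(f) = 1/(2*f)
√(t(Z, -129) + z(O(-13))) = √(1/(2*(55/3)) + (½)/(-6)) = √((½)*(3/55) + (½)*(-⅙)) = √(3/110 - 1/12) = √(-37/660) = I*√6105/330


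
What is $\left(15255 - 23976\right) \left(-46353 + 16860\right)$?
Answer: $257208453$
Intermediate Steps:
$\left(15255 - 23976\right) \left(-46353 + 16860\right) = \left(-8721\right) \left(-29493\right) = 257208453$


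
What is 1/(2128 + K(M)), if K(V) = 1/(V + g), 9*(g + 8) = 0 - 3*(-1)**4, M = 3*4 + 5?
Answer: 26/55331 ≈ 0.00046990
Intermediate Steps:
M = 17 (M = 12 + 5 = 17)
g = -25/3 (g = -8 + (0 - 3*(-1)**4)/9 = -8 + (0 - 3*1)/9 = -8 + (0 - 3)/9 = -8 + (1/9)*(-3) = -8 - 1/3 = -25/3 ≈ -8.3333)
K(V) = 1/(-25/3 + V) (K(V) = 1/(V - 25/3) = 1/(-25/3 + V))
1/(2128 + K(M)) = 1/(2128 + 3/(-25 + 3*17)) = 1/(2128 + 3/(-25 + 51)) = 1/(2128 + 3/26) = 1/(55331/26) = 26/55331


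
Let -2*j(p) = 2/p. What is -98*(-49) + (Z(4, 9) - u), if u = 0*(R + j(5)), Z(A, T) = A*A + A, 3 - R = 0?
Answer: 4822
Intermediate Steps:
j(p) = -1/p
R = 3 (R = 3 - 1*0 = 3 + 0 = 3)
Z(A, T) = A + A² (Z(A, T) = A² + A = A + A²)
u = 0 (u = 0*(3 - 1/5) = 0*(3 - 1*⅕) = 0*(3 - ⅕) = 0*(14/5) = 0)
-98*(-49) + (Z(4, 9) - u) = -98*(-49) + (4*(1 + 4) - 1*0) = 4802 + (4*5 + 0) = 4802 + (20 + 0) = 4802 + 20 = 4822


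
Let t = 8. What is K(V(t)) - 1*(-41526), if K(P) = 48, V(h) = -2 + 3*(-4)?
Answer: 41574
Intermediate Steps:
V(h) = -14 (V(h) = -2 - 12 = -14)
K(V(t)) - 1*(-41526) = 48 - 1*(-41526) = 48 + 41526 = 41574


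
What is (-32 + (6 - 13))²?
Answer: 1521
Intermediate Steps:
(-32 + (6 - 13))² = (-32 - 7)² = (-39)² = 1521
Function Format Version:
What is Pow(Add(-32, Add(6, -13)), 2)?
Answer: 1521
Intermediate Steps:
Pow(Add(-32, Add(6, -13)), 2) = Pow(Add(-32, -7), 2) = Pow(-39, 2) = 1521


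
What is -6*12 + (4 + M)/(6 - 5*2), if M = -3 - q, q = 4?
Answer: -285/4 ≈ -71.250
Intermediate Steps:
M = -7 (M = -3 - 1*4 = -3 - 4 = -7)
-6*12 + (4 + M)/(6 - 5*2) = -6*12 + (4 - 7)/(6 - 5*2) = -72 - 3/(6 - 10) = -72 - 3/(-4) = -72 - 3*(-¼) = -72 + ¾ = -285/4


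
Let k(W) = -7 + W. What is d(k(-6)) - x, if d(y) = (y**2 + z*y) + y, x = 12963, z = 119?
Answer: -14354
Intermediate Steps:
d(y) = y**2 + 120*y (d(y) = (y**2 + 119*y) + y = y**2 + 120*y)
d(k(-6)) - x = (-7 - 6)*(120 + (-7 - 6)) - 1*12963 = -13*(120 - 13) - 12963 = -13*107 - 12963 = -1391 - 12963 = -14354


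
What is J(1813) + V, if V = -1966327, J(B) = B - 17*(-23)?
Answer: -1964123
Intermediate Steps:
J(B) = 391 + B (J(B) = B + 391 = 391 + B)
J(1813) + V = (391 + 1813) - 1966327 = 2204 - 1966327 = -1964123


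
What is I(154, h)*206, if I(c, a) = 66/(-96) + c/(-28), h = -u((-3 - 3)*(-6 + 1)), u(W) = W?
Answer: -10197/8 ≈ -1274.6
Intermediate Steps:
h = -30 (h = -(-3 - 3)*(-6 + 1) = -(-6)*(-5) = -1*30 = -30)
I(c, a) = -11/16 - c/28 (I(c, a) = 66*(-1/96) + c*(-1/28) = -11/16 - c/28)
I(154, h)*206 = (-11/16 - 1/28*154)*206 = (-11/16 - 11/2)*206 = -99/16*206 = -10197/8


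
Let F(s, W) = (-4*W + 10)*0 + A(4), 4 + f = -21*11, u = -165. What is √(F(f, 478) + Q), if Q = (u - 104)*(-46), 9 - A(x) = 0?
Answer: √12383 ≈ 111.28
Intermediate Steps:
A(x) = 9 (A(x) = 9 - 1*0 = 9 + 0 = 9)
f = -235 (f = -4 - 21*11 = -4 - 231 = -235)
Q = 12374 (Q = (-165 - 104)*(-46) = -269*(-46) = 12374)
F(s, W) = 9 (F(s, W) = (-4*W + 10)*0 + 9 = (10 - 4*W)*0 + 9 = 0 + 9 = 9)
√(F(f, 478) + Q) = √(9 + 12374) = √12383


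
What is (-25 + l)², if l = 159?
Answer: 17956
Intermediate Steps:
(-25 + l)² = (-25 + 159)² = 134² = 17956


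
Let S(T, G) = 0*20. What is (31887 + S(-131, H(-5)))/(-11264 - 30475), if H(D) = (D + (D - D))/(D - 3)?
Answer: -10629/13913 ≈ -0.76396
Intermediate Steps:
H(D) = D/(-3 + D) (H(D) = (D + 0)/(-3 + D) = D/(-3 + D))
S(T, G) = 0
(31887 + S(-131, H(-5)))/(-11264 - 30475) = (31887 + 0)/(-11264 - 30475) = 31887/(-41739) = 31887*(-1/41739) = -10629/13913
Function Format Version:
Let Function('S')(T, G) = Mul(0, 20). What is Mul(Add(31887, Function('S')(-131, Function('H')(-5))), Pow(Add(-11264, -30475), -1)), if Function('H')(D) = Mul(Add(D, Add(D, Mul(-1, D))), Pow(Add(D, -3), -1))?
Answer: Rational(-10629, 13913) ≈ -0.76396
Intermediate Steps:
Function('H')(D) = Mul(D, Pow(Add(-3, D), -1)) (Function('H')(D) = Mul(Add(D, 0), Pow(Add(-3, D), -1)) = Mul(D, Pow(Add(-3, D), -1)))
Function('S')(T, G) = 0
Mul(Add(31887, Function('S')(-131, Function('H')(-5))), Pow(Add(-11264, -30475), -1)) = Mul(Add(31887, 0), Pow(Add(-11264, -30475), -1)) = Mul(31887, Pow(-41739, -1)) = Mul(31887, Rational(-1, 41739)) = Rational(-10629, 13913)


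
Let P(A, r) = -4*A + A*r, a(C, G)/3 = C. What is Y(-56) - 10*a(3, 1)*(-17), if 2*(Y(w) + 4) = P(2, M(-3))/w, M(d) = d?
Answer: 12209/8 ≈ 1526.1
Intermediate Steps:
a(C, G) = 3*C
Y(w) = -4 - 7/w (Y(w) = -4 + ((2*(-4 - 3))/w)/2 = -4 + ((2*(-7))/w)/2 = -4 + (-14/w)/2 = -4 - 7/w)
Y(-56) - 10*a(3, 1)*(-17) = (-4 - 7/(-56)) - 30*3*(-17) = (-4 - 7*(-1/56)) - 10*9*(-17) = (-4 + 1/8) - 90*(-17) = -31/8 + 1530 = 12209/8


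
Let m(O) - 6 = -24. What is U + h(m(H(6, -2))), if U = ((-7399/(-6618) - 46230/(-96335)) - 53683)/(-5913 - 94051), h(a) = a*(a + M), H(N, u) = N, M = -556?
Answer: 131701722631622825/12746310275784 ≈ 10333.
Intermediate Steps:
m(O) = -18 (m(O) = 6 - 24 = -18)
h(a) = a*(-556 + a) (h(a) = a*(a - 556) = a*(-556 + a))
U = 6844862222537/12746310275784 (U = ((-7399*(-1/6618) - 46230*(-1/96335)) - 53683)/(-99964) = ((7399/6618 + 9246/19267) - 53683)*(-1/99964) = (203746561/127509006 - 53683)*(-1/99964) = -6844862222537/127509006*(-1/99964) = 6844862222537/12746310275784 ≈ 0.53701)
U + h(m(H(6, -2))) = 6844862222537/12746310275784 - 18*(-556 - 18) = 6844862222537/12746310275784 - 18*(-574) = 6844862222537/12746310275784 + 10332 = 131701722631622825/12746310275784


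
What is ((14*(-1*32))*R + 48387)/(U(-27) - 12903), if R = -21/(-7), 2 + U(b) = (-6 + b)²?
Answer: -47043/11816 ≈ -3.9813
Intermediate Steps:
U(b) = -2 + (-6 + b)²
R = 3 (R = -21*(-⅐) = 3)
((14*(-1*32))*R + 48387)/(U(-27) - 12903) = ((14*(-1*32))*3 + 48387)/((-2 + (-6 - 27)²) - 12903) = ((14*(-32))*3 + 48387)/((-2 + (-33)²) - 12903) = (-448*3 + 48387)/((-2 + 1089) - 12903) = (-1344 + 48387)/(1087 - 12903) = 47043/(-11816) = 47043*(-1/11816) = -47043/11816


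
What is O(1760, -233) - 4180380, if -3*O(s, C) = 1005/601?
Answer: -2512408715/601 ≈ -4.1804e+6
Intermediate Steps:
O(s, C) = -335/601
O(1760, -233) - 4180380 = -335/601 - 4180380 = -2512408715/601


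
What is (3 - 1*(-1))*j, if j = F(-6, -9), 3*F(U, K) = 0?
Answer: 0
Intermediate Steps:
F(U, K) = 0 (F(U, K) = (⅓)*0 = 0)
j = 0
(3 - 1*(-1))*j = (3 - 1*(-1))*0 = (3 + 1)*0 = 4*0 = 0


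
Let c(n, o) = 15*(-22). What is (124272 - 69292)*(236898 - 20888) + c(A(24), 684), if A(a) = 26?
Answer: 11876229470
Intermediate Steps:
c(n, o) = -330
(124272 - 69292)*(236898 - 20888) + c(A(24), 684) = (124272 - 69292)*(236898 - 20888) - 330 = 54980*216010 - 330 = 11876229800 - 330 = 11876229470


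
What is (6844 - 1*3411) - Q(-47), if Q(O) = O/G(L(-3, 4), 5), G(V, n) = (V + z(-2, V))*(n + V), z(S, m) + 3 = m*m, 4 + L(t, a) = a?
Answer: 51448/15 ≈ 3429.9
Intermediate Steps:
L(t, a) = -4 + a
z(S, m) = -3 + m**2 (z(S, m) = -3 + m*m = -3 + m**2)
G(V, n) = (V + n)*(-3 + V + V**2) (G(V, n) = (V + (-3 + V**2))*(n + V) = (-3 + V + V**2)*(V + n) = (V + n)*(-3 + V + V**2))
Q(O) = -O/15 (Q(O) = O/((-4 + 4)**2 + (-4 + 4)*5 + (-4 + 4)*(-3 + (-4 + 4)**2) + 5*(-3 + (-4 + 4)**2)) = O/(0**2 + 0*5 + 0*(-3 + 0**2) + 5*(-3 + 0**2)) = O/(0 + 0 + 0*(-3 + 0) + 5*(-3 + 0)) = O/(0 + 0 + 0*(-3) + 5*(-3)) = O/(0 + 0 + 0 - 15) = O/(-15) = O*(-1/15) = -O/15)
(6844 - 1*3411) - Q(-47) = (6844 - 1*3411) - (-1)*(-47)/15 = (6844 - 3411) - 1*47/15 = 3433 - 47/15 = 51448/15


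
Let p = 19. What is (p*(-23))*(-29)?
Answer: 12673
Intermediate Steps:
(p*(-23))*(-29) = (19*(-23))*(-29) = -437*(-29) = 12673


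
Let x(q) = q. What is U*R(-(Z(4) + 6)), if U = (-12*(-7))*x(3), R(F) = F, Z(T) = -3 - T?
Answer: 252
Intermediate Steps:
U = 252 (U = -12*(-7)*3 = 84*3 = 252)
U*R(-(Z(4) + 6)) = 252*(-((-3 - 1*4) + 6)) = 252*(-((-3 - 4) + 6)) = 252*(-(-7 + 6)) = 252*(-1*(-1)) = 252*1 = 252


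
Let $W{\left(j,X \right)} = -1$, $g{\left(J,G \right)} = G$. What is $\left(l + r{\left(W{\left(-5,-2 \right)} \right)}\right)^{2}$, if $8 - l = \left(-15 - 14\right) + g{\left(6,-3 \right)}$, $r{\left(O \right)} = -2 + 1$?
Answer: $1521$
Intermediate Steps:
$r{\left(O \right)} = -1$
$l = 40$ ($l = 8 - \left(\left(-15 - 14\right) - 3\right) = 8 - \left(-29 - 3\right) = 8 - -32 = 8 + 32 = 40$)
$\left(l + r{\left(W{\left(-5,-2 \right)} \right)}\right)^{2} = \left(40 - 1\right)^{2} = 39^{2} = 1521$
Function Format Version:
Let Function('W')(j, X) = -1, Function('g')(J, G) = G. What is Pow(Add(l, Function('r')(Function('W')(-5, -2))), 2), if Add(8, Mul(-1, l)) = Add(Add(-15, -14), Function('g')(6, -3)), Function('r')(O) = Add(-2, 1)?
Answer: 1521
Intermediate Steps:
Function('r')(O) = -1
l = 40 (l = Add(8, Mul(-1, Add(Add(-15, -14), -3))) = Add(8, Mul(-1, Add(-29, -3))) = Add(8, Mul(-1, -32)) = Add(8, 32) = 40)
Pow(Add(l, Function('r')(Function('W')(-5, -2))), 2) = Pow(Add(40, -1), 2) = Pow(39, 2) = 1521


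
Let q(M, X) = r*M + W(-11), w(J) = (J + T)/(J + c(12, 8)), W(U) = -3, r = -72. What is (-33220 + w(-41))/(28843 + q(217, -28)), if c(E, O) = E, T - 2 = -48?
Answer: -563/224 ≈ -2.5134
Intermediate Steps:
T = -46 (T = 2 - 48 = -46)
w(J) = (-46 + J)/(12 + J) (w(J) = (J - 46)/(J + 12) = (-46 + J)/(12 + J))
q(M, X) = -3 - 72*M (q(M, X) = -72*M - 3 = -3 - 72*M)
(-33220 + w(-41))/(28843 + q(217, -28)) = (-33220 + (-46 - 41)/(12 - 41))/(28843 + (-3 - 72*217)) = (-33220 - 87/(-29))/(28843 + (-3 - 15624)) = (-33220 - 1/29*(-87))/(28843 - 15627) = (-33220 + 3)/13216 = -33217*1/13216 = -563/224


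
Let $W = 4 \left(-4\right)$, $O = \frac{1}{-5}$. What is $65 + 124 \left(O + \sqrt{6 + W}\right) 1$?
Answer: $\frac{201}{5} + 124 i \sqrt{10} \approx 40.2 + 392.12 i$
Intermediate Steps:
$O = - \frac{1}{5} \approx -0.2$
$W = -16$
$65 + 124 \left(O + \sqrt{6 + W}\right) 1 = 65 + 124 \left(- \frac{1}{5} + \sqrt{6 - 16}\right) 1 = 65 + 124 \left(- \frac{1}{5} + \sqrt{-10}\right) 1 = 65 + 124 \left(- \frac{1}{5} + i \sqrt{10}\right) 1 = 65 + 124 \left(- \frac{1}{5} + i \sqrt{10}\right) = 65 - \left(\frac{124}{5} - 124 i \sqrt{10}\right) = \frac{201}{5} + 124 i \sqrt{10}$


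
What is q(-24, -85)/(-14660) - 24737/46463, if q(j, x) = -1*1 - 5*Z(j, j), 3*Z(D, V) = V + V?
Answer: -366314997/681147580 ≈ -0.53779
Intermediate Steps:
Z(D, V) = 2*V/3 (Z(D, V) = (V + V)/3 = (2*V)/3 = 2*V/3)
q(j, x) = -1 - 10*j/3 (q(j, x) = -1*1 - 10*j/3 = -1 - 10*j/3)
q(-24, -85)/(-14660) - 24737/46463 = (-1 - 10/3*(-24))/(-14660) - 24737/46463 = (-1 + 80)*(-1/14660) - 24737*1/46463 = 79*(-1/14660) - 24737/46463 = -79/14660 - 24737/46463 = -366314997/681147580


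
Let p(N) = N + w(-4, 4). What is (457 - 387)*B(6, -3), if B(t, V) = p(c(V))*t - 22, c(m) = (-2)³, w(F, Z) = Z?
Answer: -3220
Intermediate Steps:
c(m) = -8
p(N) = 4 + N (p(N) = N + 4 = 4 + N)
B(t, V) = -22 - 4*t (B(t, V) = (4 - 8)*t - 22 = -4*t - 22 = -22 - 4*t)
(457 - 387)*B(6, -3) = (457 - 387)*(-22 - 4*6) = 70*(-22 - 24) = 70*(-46) = -3220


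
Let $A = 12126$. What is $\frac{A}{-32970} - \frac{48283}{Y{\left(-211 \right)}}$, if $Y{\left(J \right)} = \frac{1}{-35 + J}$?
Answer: $\frac{65267508889}{5495} \approx 1.1878 \cdot 10^{7}$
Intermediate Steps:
$\frac{A}{-32970} - \frac{48283}{Y{\left(-211 \right)}} = \frac{12126}{-32970} - \frac{48283}{\frac{1}{-35 - 211}} = 12126 \left(- \frac{1}{32970}\right) - \frac{48283}{\frac{1}{-246}} = - \frac{2021}{5495} - \frac{48283}{- \frac{1}{246}} = - \frac{2021}{5495} - -11877618 = - \frac{2021}{5495} + 11877618 = \frac{65267508889}{5495}$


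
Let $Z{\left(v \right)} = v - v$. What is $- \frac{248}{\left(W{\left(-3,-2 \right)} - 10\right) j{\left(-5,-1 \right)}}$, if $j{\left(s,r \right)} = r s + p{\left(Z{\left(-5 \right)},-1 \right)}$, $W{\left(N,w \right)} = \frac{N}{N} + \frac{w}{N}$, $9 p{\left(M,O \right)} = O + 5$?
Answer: $\frac{6696}{1225} \approx 5.4661$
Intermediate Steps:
$Z{\left(v \right)} = 0$
$p{\left(M,O \right)} = \frac{5}{9} + \frac{O}{9}$ ($p{\left(M,O \right)} = \frac{O + 5}{9} = \frac{5 + O}{9} = \frac{5}{9} + \frac{O}{9}$)
$W{\left(N,w \right)} = 1 + \frac{w}{N}$
$j{\left(s,r \right)} = \frac{4}{9} + r s$ ($j{\left(s,r \right)} = r s + \left(\frac{5}{9} + \frac{1}{9} \left(-1\right)\right) = r s + \left(\frac{5}{9} - \frac{1}{9}\right) = r s + \frac{4}{9} = \frac{4}{9} + r s$)
$- \frac{248}{\left(W{\left(-3,-2 \right)} - 10\right) j{\left(-5,-1 \right)}} = - \frac{248}{\left(\frac{-3 - 2}{-3} - 10\right) \left(\frac{4}{9} - -5\right)} = - \frac{248}{\left(\left(- \frac{1}{3}\right) \left(-5\right) - 10\right) \left(\frac{4}{9} + 5\right)} = - \frac{248}{\left(\frac{5}{3} - 10\right) \frac{49}{9}} = - \frac{248}{\left(- \frac{25}{3}\right) \frac{49}{9}} = - \frac{248}{- \frac{1225}{27}} = \left(-248\right) \left(- \frac{27}{1225}\right) = \frac{6696}{1225}$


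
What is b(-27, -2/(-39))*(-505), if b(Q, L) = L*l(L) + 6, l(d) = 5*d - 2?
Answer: -4539950/1521 ≈ -2984.8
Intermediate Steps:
l(d) = -2 + 5*d
b(Q, L) = 6 + L*(-2 + 5*L) (b(Q, L) = L*(-2 + 5*L) + 6 = 6 + L*(-2 + 5*L))
b(-27, -2/(-39))*(-505) = (6 + (-2/(-39))*(-2 + 5*(-2/(-39))))*(-505) = (6 + (-2*(-1/39))*(-2 + 5*(-2*(-1/39))))*(-505) = (6 + 2*(-2 + 5*(2/39))/39)*(-505) = (6 + 2*(-2 + 10/39)/39)*(-505) = (6 + (2/39)*(-68/39))*(-505) = (6 - 136/1521)*(-505) = (8990/1521)*(-505) = -4539950/1521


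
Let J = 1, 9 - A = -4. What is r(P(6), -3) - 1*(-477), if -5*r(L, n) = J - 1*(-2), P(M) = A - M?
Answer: 2382/5 ≈ 476.40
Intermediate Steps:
A = 13 (A = 9 - 1*(-4) = 9 + 4 = 13)
P(M) = 13 - M
r(L, n) = -⅗ (r(L, n) = -(1 - 1*(-2))/5 = -(1 + 2)/5 = -⅕*3 = -⅗)
r(P(6), -3) - 1*(-477) = -⅗ - 1*(-477) = -⅗ + 477 = 2382/5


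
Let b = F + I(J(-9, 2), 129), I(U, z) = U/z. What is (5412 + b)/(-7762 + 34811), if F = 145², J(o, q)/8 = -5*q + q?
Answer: 3410309/3489321 ≈ 0.97736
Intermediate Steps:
J(o, q) = -32*q (J(o, q) = 8*(-5*q + q) = 8*(-4*q) = -32*q)
F = 21025
b = 2712161/129 (b = 21025 - 32*2/129 = 21025 - 64*1/129 = 21025 - 64/129 = 2712161/129 ≈ 21025.)
(5412 + b)/(-7762 + 34811) = (5412 + 2712161/129)/(-7762 + 34811) = (3410309/129)/27049 = (3410309/129)*(1/27049) = 3410309/3489321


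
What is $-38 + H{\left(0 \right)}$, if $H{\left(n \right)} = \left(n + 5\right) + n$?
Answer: $-33$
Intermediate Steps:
$H{\left(n \right)} = 5 + 2 n$ ($H{\left(n \right)} = \left(5 + n\right) + n = 5 + 2 n$)
$-38 + H{\left(0 \right)} = -38 + \left(5 + 2 \cdot 0\right) = -38 + \left(5 + 0\right) = -38 + 5 = -33$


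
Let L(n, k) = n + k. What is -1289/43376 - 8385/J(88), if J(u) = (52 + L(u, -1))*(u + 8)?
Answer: -7935587/12058528 ≈ -0.65809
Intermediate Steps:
L(n, k) = k + n
J(u) = (8 + u)*(51 + u) (J(u) = (52 + (-1 + u))*(u + 8) = (51 + u)*(8 + u) = (8 + u)*(51 + u))
-1289/43376 - 8385/J(88) = -1289/43376 - 8385/(408 + 88² + 59*88) = -1289*1/43376 - 8385/(408 + 7744 + 5192) = -1289/43376 - 8385/13344 = -1289/43376 - 8385*1/13344 = -1289/43376 - 2795/4448 = -7935587/12058528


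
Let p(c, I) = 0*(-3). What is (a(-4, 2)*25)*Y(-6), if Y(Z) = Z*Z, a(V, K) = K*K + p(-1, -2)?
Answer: 3600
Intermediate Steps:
p(c, I) = 0
a(V, K) = K² (a(V, K) = K*K + 0 = K² + 0 = K²)
Y(Z) = Z²
(a(-4, 2)*25)*Y(-6) = (2²*25)*(-6)² = (4*25)*36 = 100*36 = 3600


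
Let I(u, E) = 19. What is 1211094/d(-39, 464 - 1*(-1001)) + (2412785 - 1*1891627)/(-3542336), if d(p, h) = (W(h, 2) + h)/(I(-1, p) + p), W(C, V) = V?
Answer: -4766822336137/288700384 ≈ -16511.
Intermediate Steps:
d(p, h) = (2 + h)/(19 + p)
1211094/d(-39, 464 - 1*(-1001)) + (2412785 - 1*1891627)/(-3542336) = 1211094/(((2 + (464 - 1*(-1001)))/(19 - 39))) + (2412785 - 1*1891627)/(-3542336) = 1211094/(((2 + (464 + 1001))/(-20))) + (2412785 - 1891627)*(-1/3542336) = 1211094/((-(2 + 1465)/20)) + 521158*(-1/3542336) = 1211094/((-1/20*1467)) - 260579/1771168 = 1211094/(-1467/20) - 260579/1771168 = 1211094*(-20/1467) - 260579/1771168 = -2691320/163 - 260579/1771168 = -4766822336137/288700384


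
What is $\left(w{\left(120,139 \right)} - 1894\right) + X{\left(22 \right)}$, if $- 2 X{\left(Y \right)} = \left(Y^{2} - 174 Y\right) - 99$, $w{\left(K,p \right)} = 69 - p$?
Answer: $- \frac{485}{2} \approx -242.5$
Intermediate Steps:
$X{\left(Y \right)} = \frac{99}{2} + 87 Y - \frac{Y^{2}}{2}$ ($X{\left(Y \right)} = - \frac{\left(Y^{2} - 174 Y\right) - 99}{2} = - \frac{-99 + Y^{2} - 174 Y}{2} = \frac{99}{2} + 87 Y - \frac{Y^{2}}{2}$)
$\left(w{\left(120,139 \right)} - 1894\right) + X{\left(22 \right)} = \left(\left(69 - 139\right) - 1894\right) + \left(\frac{99}{2} + 87 \cdot 22 - \frac{22^{2}}{2}\right) = \left(\left(69 - 139\right) - 1894\right) + \left(\frac{99}{2} + 1914 - 242\right) = \left(-70 - 1894\right) + \left(\frac{99}{2} + 1914 - 242\right) = -1964 + \frac{3443}{2} = - \frac{485}{2}$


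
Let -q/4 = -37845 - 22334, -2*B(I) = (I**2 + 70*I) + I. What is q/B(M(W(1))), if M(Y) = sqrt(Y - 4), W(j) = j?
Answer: 481432*sqrt(3)/(3*(sqrt(3) - 71*I)) ≈ 95.446 + 3912.5*I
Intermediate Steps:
M(Y) = sqrt(-4 + Y)
B(I) = -71*I/2 - I**2/2 (B(I) = -((I**2 + 70*I) + I)/2 = -(I**2 + 71*I)/2 = -71*I/2 - I**2/2)
q = 240716 (q = -4*(-37845 - 22334) = -4*(-60179) = 240716)
q/B(M(W(1))) = 240716/((-sqrt(-4 + 1)*(71 + sqrt(-4 + 1))/2)) = 240716/((-sqrt(-3)*(71 + sqrt(-3))/2)) = 240716/((-I*sqrt(3)*(71 + I*sqrt(3))/2)) = 240716*(2*I*sqrt(3)/(3*(71 + I*sqrt(3)))) = 481432*I*sqrt(3)/(3*(71 + I*sqrt(3)))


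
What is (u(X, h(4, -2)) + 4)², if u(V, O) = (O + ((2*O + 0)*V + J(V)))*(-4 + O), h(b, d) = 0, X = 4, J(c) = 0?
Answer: 16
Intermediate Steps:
u(V, O) = (-4 + O)*(O + 2*O*V) (u(V, O) = (O + ((2*O + 0)*V + 0))*(-4 + O) = (O + ((2*O)*V + 0))*(-4 + O) = (O + (2*O*V + 0))*(-4 + O) = (O + 2*O*V)*(-4 + O) = (-4 + O)*(O + 2*O*V))
(u(X, h(4, -2)) + 4)² = (0*(-4 + 0 - 8*4 + 2*0*4) + 4)² = (0*(-4 + 0 - 32 + 0) + 4)² = (0*(-36) + 4)² = (0 + 4)² = 4² = 16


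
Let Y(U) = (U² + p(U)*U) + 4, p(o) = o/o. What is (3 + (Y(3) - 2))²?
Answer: 289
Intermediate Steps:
p(o) = 1
Y(U) = 4 + U + U² (Y(U) = (U² + 1*U) + 4 = (U² + U) + 4 = (U + U²) + 4 = 4 + U + U²)
(3 + (Y(3) - 2))² = (3 + ((4 + 3 + 3²) - 2))² = (3 + ((4 + 3 + 9) - 2))² = (3 + (16 - 2))² = (3 + 14)² = 17² = 289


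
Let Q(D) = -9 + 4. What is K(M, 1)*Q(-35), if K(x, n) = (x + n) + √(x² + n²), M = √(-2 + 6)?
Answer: -15 - 5*√5 ≈ -26.180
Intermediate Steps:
Q(D) = -5
M = 2 (M = √4 = 2)
K(x, n) = n + x + √(n² + x²) (K(x, n) = (n + x) + √(n² + x²) = n + x + √(n² + x²))
K(M, 1)*Q(-35) = (1 + 2 + √(1² + 2²))*(-5) = (1 + 2 + √(1 + 4))*(-5) = (1 + 2 + √5)*(-5) = (3 + √5)*(-5) = -15 - 5*√5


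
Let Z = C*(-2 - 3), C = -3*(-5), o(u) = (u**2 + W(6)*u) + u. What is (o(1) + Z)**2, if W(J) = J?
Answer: 4489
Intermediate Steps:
o(u) = u**2 + 7*u (o(u) = (u**2 + 6*u) + u = u**2 + 7*u)
C = 15
Z = -75 (Z = 15*(-2 - 3) = 15*(-5) = -75)
(o(1) + Z)**2 = (1*(7 + 1) - 75)**2 = (1*8 - 75)**2 = (8 - 75)**2 = (-67)**2 = 4489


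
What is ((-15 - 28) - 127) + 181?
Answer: 11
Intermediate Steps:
((-15 - 28) - 127) + 181 = (-43 - 127) + 181 = -170 + 181 = 11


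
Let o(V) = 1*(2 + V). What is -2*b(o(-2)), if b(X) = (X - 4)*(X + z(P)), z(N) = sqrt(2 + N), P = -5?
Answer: 8*I*sqrt(3) ≈ 13.856*I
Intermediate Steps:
o(V) = 2 + V
b(X) = (-4 + X)*(X + I*sqrt(3)) (b(X) = (X - 4)*(X + sqrt(2 - 5)) = (-4 + X)*(X + sqrt(-3)) = (-4 + X)*(X + I*sqrt(3)))
-2*b(o(-2)) = -2*((2 - 2)**2 - 4*(2 - 2) - 4*I*sqrt(3) + I*(2 - 2)*sqrt(3)) = -2*(0**2 - 4*0 - 4*I*sqrt(3) + I*0*sqrt(3)) = -2*(0 + 0 - 4*I*sqrt(3) + 0) = -(-8)*I*sqrt(3) = 8*I*sqrt(3)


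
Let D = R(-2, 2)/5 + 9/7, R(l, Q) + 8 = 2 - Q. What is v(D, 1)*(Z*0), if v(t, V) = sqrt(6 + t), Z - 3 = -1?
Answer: 0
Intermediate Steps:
Z = 2 (Z = 3 - 1 = 2)
R(l, Q) = -6 - Q (R(l, Q) = -8 + (2 - Q) = -6 - Q)
D = -11/35 (D = (-6 - 1*2)/5 + 9/7 = (-6 - 2)*(1/5) + 9*(1/7) = -8*1/5 + 9/7 = -8/5 + 9/7 = -11/35 ≈ -0.31429)
v(D, 1)*(Z*0) = sqrt(6 - 11/35)*(2*0) = sqrt(199/35)*0 = (sqrt(6965)/35)*0 = 0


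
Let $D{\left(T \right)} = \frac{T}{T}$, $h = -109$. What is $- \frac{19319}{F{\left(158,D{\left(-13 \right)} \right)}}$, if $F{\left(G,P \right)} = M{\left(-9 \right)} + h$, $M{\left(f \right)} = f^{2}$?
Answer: $\frac{19319}{28} \approx 689.96$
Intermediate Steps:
$D{\left(T \right)} = 1$
$F{\left(G,P \right)} = -28$ ($F{\left(G,P \right)} = \left(-9\right)^{2} - 109 = 81 - 109 = -28$)
$- \frac{19319}{F{\left(158,D{\left(-13 \right)} \right)}} = - \frac{19319}{-28} = \left(-19319\right) \left(- \frac{1}{28}\right) = \frac{19319}{28}$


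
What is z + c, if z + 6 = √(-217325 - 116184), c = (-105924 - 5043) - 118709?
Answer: -229682 + I*√333509 ≈ -2.2968e+5 + 577.5*I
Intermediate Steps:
c = -229676 (c = -110967 - 118709 = -229676)
z = -6 + I*√333509 (z = -6 + √(-217325 - 116184) = -6 + √(-333509) = -6 + I*√333509 ≈ -6.0 + 577.5*I)
z + c = (-6 + I*√333509) - 229676 = -229682 + I*√333509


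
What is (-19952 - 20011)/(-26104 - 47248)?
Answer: 231/424 ≈ 0.54481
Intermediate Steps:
(-19952 - 20011)/(-26104 - 47248) = -39963/(-73352) = -39963*(-1/73352) = 231/424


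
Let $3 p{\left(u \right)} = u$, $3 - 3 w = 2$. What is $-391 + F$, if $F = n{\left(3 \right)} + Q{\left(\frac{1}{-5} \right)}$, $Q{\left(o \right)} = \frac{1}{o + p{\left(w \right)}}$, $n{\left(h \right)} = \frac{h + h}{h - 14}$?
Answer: $- \frac{17723}{44} \approx -402.8$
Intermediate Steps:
$w = \frac{1}{3}$ ($w = 1 - \frac{2}{3} = \frac{1}{3} \approx 0.33333$)
$n{\left(h \right)} = \frac{2 h}{-14 + h}$
$p{\left(u \right)} = \frac{u}{3}$
$Q{\left(o \right)} = \frac{1}{\frac{1}{9} + o}$ ($Q{\left(o \right)} = \frac{1}{o + \frac{1}{3} \cdot \frac{1}{3}} = \frac{1}{o + \frac{1}{9}} = \frac{1}{\frac{1}{9} + o}$)
$F = - \frac{519}{44}$ ($F = 2 \cdot 3 \frac{1}{-14 + 3} + \frac{9}{1 + \frac{9}{-5}} = 2 \cdot 3 \frac{1}{-11} + \frac{9}{1 + 9 \left(- \frac{1}{5}\right)} = 2 \cdot 3 \left(- \frac{1}{11}\right) + \frac{9}{1 - \frac{9}{5}} = - \frac{6}{11} + \frac{9}{- \frac{4}{5}} = - \frac{6}{11} + 9 \left(- \frac{5}{4}\right) = - \frac{6}{11} - \frac{45}{4} = - \frac{519}{44} \approx -11.795$)
$-391 + F = -391 - \frac{519}{44} = - \frac{17723}{44}$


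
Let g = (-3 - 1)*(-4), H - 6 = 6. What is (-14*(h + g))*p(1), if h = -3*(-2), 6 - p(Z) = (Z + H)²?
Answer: 50204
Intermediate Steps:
H = 12 (H = 6 + 6 = 12)
p(Z) = 6 - (12 + Z)² (p(Z) = 6 - (Z + 12)² = 6 - (12 + Z)²)
h = 6
g = 16 (g = -4*(-4) = 16)
(-14*(h + g))*p(1) = (-14*(6 + 16))*(6 - (12 + 1)²) = (-14*22)*(6 - 1*13²) = -308*(6 - 1*169) = -308*(6 - 169) = -308*(-163) = 50204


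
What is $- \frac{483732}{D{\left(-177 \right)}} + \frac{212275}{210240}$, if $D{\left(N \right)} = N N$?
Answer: $- \frac{2112210049}{146369088} \approx -14.431$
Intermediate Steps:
$D{\left(N \right)} = N^{2}$
$- \frac{483732}{D{\left(-177 \right)}} + \frac{212275}{210240} = - \frac{483732}{\left(-177\right)^{2}} + \frac{212275}{210240} = - \frac{483732}{31329} + 212275 \cdot \frac{1}{210240} = \left(-483732\right) \frac{1}{31329} + \frac{42455}{42048} = - \frac{53748}{3481} + \frac{42455}{42048} = - \frac{2112210049}{146369088}$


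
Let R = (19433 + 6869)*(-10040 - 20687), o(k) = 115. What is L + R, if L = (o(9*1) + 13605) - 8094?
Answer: -808175928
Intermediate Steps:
R = -808181554 (R = 26302*(-30727) = -808181554)
L = 5626 (L = (115 + 13605) - 8094 = 13720 - 8094 = 5626)
L + R = 5626 - 808181554 = -808175928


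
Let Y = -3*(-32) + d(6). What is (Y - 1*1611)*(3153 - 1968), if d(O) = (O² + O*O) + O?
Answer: -1702845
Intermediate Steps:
d(O) = O + 2*O² (d(O) = (O² + O²) + O = 2*O² + O = O + 2*O²)
Y = 174 (Y = -3*(-32) + 6*(1 + 2*6) = 96 + 6*(1 + 12) = 96 + 6*13 = 96 + 78 = 174)
(Y - 1*1611)*(3153 - 1968) = (174 - 1*1611)*(3153 - 1968) = (174 - 1611)*1185 = -1437*1185 = -1702845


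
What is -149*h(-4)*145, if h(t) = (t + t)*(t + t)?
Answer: -1382720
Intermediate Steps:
h(t) = 4*t² (h(t) = (2*t)*(2*t) = 4*t²)
-149*h(-4)*145 = -149*4*(-4)²*145 = -149*4*16*145 = -9536*145 = -149*9280 = -1382720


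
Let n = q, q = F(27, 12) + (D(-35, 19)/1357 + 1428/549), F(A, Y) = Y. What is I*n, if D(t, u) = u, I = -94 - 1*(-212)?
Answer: 7258762/4209 ≈ 1724.6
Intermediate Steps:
I = 118 (I = -94 + 212 = 118)
q = 3629381/248331 (q = 12 + (19/1357 + 1428/549) = 12 + (19*(1/1357) + 1428*(1/549)) = 12 + (19/1357 + 476/183) = 12 + 649409/248331 = 3629381/248331 ≈ 14.615)
n = 3629381/248331 ≈ 14.615
I*n = 118*(3629381/248331) = 7258762/4209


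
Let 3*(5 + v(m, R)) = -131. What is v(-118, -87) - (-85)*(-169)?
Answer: -43241/3 ≈ -14414.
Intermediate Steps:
v(m, R) = -146/3 (v(m, R) = -5 + (⅓)*(-131) = -5 - 131/3 = -146/3)
v(-118, -87) - (-85)*(-169) = -146/3 - (-85)*(-169) = -146/3 - 1*14365 = -146/3 - 14365 = -43241/3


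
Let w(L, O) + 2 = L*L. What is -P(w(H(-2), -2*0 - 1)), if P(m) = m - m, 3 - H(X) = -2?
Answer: 0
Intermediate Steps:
H(X) = 5 (H(X) = 3 - 1*(-2) = 3 + 2 = 5)
w(L, O) = -2 + L² (w(L, O) = -2 + L*L = -2 + L²)
P(m) = 0
-P(w(H(-2), -2*0 - 1)) = -1*0 = 0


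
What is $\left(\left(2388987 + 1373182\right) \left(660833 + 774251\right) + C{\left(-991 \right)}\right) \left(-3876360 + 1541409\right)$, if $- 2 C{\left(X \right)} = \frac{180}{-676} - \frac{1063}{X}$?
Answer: $- \frac{2111318500418472802843458}{167479} \approx -1.2606 \cdot 10^{19}$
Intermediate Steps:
$C{\left(X \right)} = \frac{45}{338} + \frac{1063}{2 X}$ ($C{\left(X \right)} = - \frac{\frac{180}{-676} - \frac{1063}{X}}{2} = - \frac{180 \left(- \frac{1}{676}\right) - \frac{1063}{X}}{2} = - \frac{- \frac{45}{169} - \frac{1063}{X}}{2} = \frac{45}{338} + \frac{1063}{2 X}$)
$\left(\left(2388987 + 1373182\right) \left(660833 + 774251\right) + C{\left(-991 \right)}\right) \left(-3876360 + 1541409\right) = \left(\left(2388987 + 1373182\right) \left(660833 + 774251\right) + \frac{179647 + 45 \left(-991\right)}{338 \left(-991\right)}\right) \left(-3876360 + 1541409\right) = \left(3762169 \cdot 1435084 + \frac{1}{338} \left(- \frac{1}{991}\right) \left(179647 - 44595\right)\right) \left(-2334951\right) = \left(5399028537196 + \frac{1}{338} \left(- \frac{1}{991}\right) 135052\right) \left(-2334951\right) = \left(5399028537196 - \frac{67526}{167479}\right) \left(-2334951\right) = \frac{904223900380981358}{167479} \left(-2334951\right) = - \frac{2111318500418472802843458}{167479}$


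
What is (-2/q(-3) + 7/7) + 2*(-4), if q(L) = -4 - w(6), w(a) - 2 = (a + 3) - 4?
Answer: -75/11 ≈ -6.8182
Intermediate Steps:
w(a) = 1 + a (w(a) = 2 + ((a + 3) - 4) = 2 + ((3 + a) - 4) = 2 + (-1 + a) = 1 + a)
q(L) = -11 (q(L) = -4 - (1 + 6) = -4 - 1*7 = -4 - 7 = -11)
(-2/q(-3) + 7/7) + 2*(-4) = (-2/(-11) + 7/7) + 2*(-4) = (-2*(-1/11) + 7*(1/7)) - 8 = (2/11 + 1) - 8 = 13/11 - 8 = -75/11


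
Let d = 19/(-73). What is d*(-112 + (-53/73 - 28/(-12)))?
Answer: 459344/15987 ≈ 28.732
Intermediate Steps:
d = -19/73 (d = 19*(-1/73) = -19/73 ≈ -0.26027)
d*(-112 + (-53/73 - 28/(-12))) = -19*(-112 + (-53/73 - 28/(-12)))/73 = -19*(-112 + (-53*1/73 - 28*(-1/12)))/73 = -19*(-112 + (-53/73 + 7/3))/73 = -19*(-112 + 352/219)/73 = -19/73*(-24176/219) = 459344/15987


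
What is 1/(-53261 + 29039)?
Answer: -1/24222 ≈ -4.1285e-5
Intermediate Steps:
1/(-53261 + 29039) = 1/(-24222) = -1/24222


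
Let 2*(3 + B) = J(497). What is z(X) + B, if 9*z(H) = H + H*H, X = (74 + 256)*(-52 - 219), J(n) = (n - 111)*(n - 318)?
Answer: 2665982122/3 ≈ 8.8866e+8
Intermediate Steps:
J(n) = (-318 + n)*(-111 + n) (J(n) = (-111 + n)*(-318 + n) = (-318 + n)*(-111 + n))
X = -89430 (X = 330*(-271) = -89430)
z(H) = H/9 + H²/9 (z(H) = (H + H*H)/9 = (H + H²)/9 = H/9 + H²/9)
B = 34544 (B = -3 + (35298 + 497² - 429*497)/2 = -3 + (35298 + 247009 - 213213)/2 = -3 + (½)*69094 = -3 + 34547 = 34544)
z(X) + B = (⅑)*(-89430)*(1 - 89430) + 34544 = (⅑)*(-89430)*(-89429) + 34544 = 2665878490/3 + 34544 = 2665982122/3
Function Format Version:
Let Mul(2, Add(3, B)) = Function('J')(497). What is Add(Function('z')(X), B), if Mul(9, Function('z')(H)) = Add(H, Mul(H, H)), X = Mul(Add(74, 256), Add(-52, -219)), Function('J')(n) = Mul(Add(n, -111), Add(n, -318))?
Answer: Rational(2665982122, 3) ≈ 8.8866e+8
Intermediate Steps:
Function('J')(n) = Mul(Add(-318, n), Add(-111, n)) (Function('J')(n) = Mul(Add(-111, n), Add(-318, n)) = Mul(Add(-318, n), Add(-111, n)))
X = -89430 (X = Mul(330, -271) = -89430)
Function('z')(H) = Add(Mul(Rational(1, 9), H), Mul(Rational(1, 9), Pow(H, 2))) (Function('z')(H) = Mul(Rational(1, 9), Add(H, Mul(H, H))) = Mul(Rational(1, 9), Add(H, Pow(H, 2))) = Add(Mul(Rational(1, 9), H), Mul(Rational(1, 9), Pow(H, 2))))
B = 34544 (B = Add(-3, Mul(Rational(1, 2), Add(35298, Pow(497, 2), Mul(-429, 497)))) = Add(-3, Mul(Rational(1, 2), Add(35298, 247009, -213213))) = Add(-3, Mul(Rational(1, 2), 69094)) = Add(-3, 34547) = 34544)
Add(Function('z')(X), B) = Add(Mul(Rational(1, 9), -89430, Add(1, -89430)), 34544) = Add(Mul(Rational(1, 9), -89430, -89429), 34544) = Add(Rational(2665878490, 3), 34544) = Rational(2665982122, 3)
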